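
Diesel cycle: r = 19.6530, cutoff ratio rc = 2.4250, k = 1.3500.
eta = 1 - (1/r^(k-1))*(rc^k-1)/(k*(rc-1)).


r^(k-1) = 2.8360
rc^k = 3.3064
eta = 0.5772 = 57.7240%

57.7240%


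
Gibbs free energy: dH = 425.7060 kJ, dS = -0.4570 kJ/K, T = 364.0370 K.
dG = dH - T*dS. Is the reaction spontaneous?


T*dS = 364.0370 * -0.4570 = -166.3649 kJ
dG = 425.7060 + 166.3649 = 592.0709 kJ (non-spontaneous)

dG = 592.0709 kJ, non-spontaneous


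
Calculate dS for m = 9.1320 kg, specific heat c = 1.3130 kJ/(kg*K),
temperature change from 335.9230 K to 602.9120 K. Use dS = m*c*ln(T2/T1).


T2/T1 = 1.7948
ln(T2/T1) = 0.5849
dS = 9.1320 * 1.3130 * 0.5849 = 7.0130 kJ/K

7.0130 kJ/K


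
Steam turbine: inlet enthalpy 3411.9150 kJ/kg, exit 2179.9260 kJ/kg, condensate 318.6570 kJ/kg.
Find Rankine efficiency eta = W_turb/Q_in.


W = 1231.9890 kJ/kg
Q_in = 3093.2580 kJ/kg
eta = 0.3983 = 39.8282%

eta = 39.8282%


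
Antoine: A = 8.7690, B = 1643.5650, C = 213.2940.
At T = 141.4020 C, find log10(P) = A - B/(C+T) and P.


C+T = 354.6960
B/(C+T) = 4.6337
log10(P) = 8.7690 - 4.6337 = 4.1353
P = 10^4.1353 = 13654.3616 mmHg

13654.3616 mmHg


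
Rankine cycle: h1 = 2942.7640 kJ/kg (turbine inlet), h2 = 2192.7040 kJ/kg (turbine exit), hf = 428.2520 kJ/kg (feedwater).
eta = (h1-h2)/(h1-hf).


W = 750.0600 kJ/kg
Q_in = 2514.5120 kJ/kg
eta = 0.2983 = 29.8292%

eta = 29.8292%


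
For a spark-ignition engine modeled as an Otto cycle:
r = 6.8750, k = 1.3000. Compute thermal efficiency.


r^(k-1) = 1.7831
eta = 1 - 1/1.7831 = 0.4392 = 43.9187%

43.9187%


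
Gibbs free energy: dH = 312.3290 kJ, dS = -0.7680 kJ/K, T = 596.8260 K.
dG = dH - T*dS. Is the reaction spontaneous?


T*dS = 596.8260 * -0.7680 = -458.3624 kJ
dG = 312.3290 + 458.3624 = 770.6914 kJ (non-spontaneous)

dG = 770.6914 kJ, non-spontaneous


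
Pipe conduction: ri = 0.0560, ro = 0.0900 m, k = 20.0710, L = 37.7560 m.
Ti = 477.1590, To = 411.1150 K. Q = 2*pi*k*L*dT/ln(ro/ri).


dT = 66.0440 K
ln(ro/ri) = 0.4745
Q = 2*pi*20.0710*37.7560*66.0440 / 0.4745 = 662781.6415 W

662781.6415 W


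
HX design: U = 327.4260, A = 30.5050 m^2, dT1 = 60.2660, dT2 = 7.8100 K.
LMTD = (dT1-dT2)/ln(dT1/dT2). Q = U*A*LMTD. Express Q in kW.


LMTD = 25.6714 K
Q = 327.4260 * 30.5050 * 25.6714 = 256409.3212 W = 256.4093 kW

256.4093 kW


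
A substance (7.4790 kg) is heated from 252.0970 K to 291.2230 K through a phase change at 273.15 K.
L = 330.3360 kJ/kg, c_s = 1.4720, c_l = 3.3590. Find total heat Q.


Q1 (sensible, solid) = 7.4790 * 1.4720 * 21.0530 = 231.7743 kJ
Q2 (latent) = 7.4790 * 330.3360 = 2470.5829 kJ
Q3 (sensible, liquid) = 7.4790 * 3.3590 * 18.0730 = 454.0292 kJ
Q_total = 3156.3865 kJ

3156.3865 kJ


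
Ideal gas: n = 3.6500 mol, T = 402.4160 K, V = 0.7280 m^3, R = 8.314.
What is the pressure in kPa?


P = nRT/V = 3.6500 * 8.314 * 402.4160 / 0.7280
= 12211.7562 / 0.7280 = 16774.3904 Pa = 16.7744 kPa

16.7744 kPa


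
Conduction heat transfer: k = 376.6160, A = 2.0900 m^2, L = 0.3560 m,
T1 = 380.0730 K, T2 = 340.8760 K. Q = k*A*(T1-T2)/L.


dT = 39.1970 K
Q = 376.6160 * 2.0900 * 39.1970 / 0.3560 = 86665.8266 W

86665.8266 W


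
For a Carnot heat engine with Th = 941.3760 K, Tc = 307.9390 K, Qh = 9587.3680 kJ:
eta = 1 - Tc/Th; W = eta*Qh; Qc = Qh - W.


eta = 1 - 307.9390/941.3760 = 0.6729
W = 0.6729 * 9587.3680 = 6451.1881 kJ
Qc = 9587.3680 - 6451.1881 = 3136.1799 kJ

eta = 67.2884%, W = 6451.1881 kJ, Qc = 3136.1799 kJ


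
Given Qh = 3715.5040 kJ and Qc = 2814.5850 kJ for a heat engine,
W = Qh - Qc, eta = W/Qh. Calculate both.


W = 3715.5040 - 2814.5850 = 900.9190 kJ
eta = 900.9190 / 3715.5040 = 0.2425 = 24.2476%

W = 900.9190 kJ, eta = 24.2476%


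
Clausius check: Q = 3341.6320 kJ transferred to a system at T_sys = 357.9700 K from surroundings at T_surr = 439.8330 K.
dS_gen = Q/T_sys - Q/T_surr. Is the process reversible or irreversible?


dS_sys = 3341.6320/357.9700 = 9.3349 kJ/K
dS_surr = -3341.6320/439.8330 = -7.5975 kJ/K
dS_gen = 9.3349 - 7.5975 = 1.7374 kJ/K (irreversible)

dS_gen = 1.7374 kJ/K, irreversible


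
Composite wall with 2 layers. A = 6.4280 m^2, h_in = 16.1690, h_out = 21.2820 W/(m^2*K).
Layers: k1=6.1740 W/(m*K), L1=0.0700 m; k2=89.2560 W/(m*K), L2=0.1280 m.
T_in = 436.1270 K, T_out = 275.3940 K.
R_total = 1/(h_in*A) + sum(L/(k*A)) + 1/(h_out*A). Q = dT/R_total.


R_conv_in = 1/(16.1690*6.4280) = 0.0096
R_1 = 0.0700/(6.1740*6.4280) = 0.0018
R_2 = 0.1280/(89.2560*6.4280) = 0.0002
R_conv_out = 1/(21.2820*6.4280) = 0.0073
R_total = 0.0189 K/W
Q = 160.7330 / 0.0189 = 8496.1705 W

R_total = 0.0189 K/W, Q = 8496.1705 W


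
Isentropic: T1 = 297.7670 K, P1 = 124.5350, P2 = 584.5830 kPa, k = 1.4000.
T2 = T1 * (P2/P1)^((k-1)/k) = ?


(k-1)/k = 0.2857
(P2/P1)^exp = 1.5555
T2 = 297.7670 * 1.5555 = 463.1795 K

463.1795 K


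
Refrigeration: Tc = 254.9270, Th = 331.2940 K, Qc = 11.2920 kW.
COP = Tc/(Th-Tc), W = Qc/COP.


COP = 254.9270 / 76.3670 = 3.3382
W = 11.2920 / 3.3382 = 3.3827 kW

COP = 3.3382, W = 3.3827 kW


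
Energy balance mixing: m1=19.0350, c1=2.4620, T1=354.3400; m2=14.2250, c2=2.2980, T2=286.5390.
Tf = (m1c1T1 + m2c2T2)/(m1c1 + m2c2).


num = 25972.5377
den = 79.5532
Tf = 326.4800 K

326.4800 K


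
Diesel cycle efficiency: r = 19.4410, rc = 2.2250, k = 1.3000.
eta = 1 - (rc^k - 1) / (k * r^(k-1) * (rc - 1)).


r^(k-1) = 2.4357
rc^k = 2.8283
eta = 0.5286 = 52.8634%

52.8634%


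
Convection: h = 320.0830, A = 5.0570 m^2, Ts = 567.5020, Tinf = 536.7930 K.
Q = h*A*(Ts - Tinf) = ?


dT = 30.7090 K
Q = 320.0830 * 5.0570 * 30.7090 = 49707.4217 W

49707.4217 W


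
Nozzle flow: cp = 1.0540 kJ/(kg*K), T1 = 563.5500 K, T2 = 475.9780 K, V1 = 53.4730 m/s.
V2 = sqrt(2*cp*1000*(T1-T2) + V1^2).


dT = 87.5720 K
2*cp*1000*dT = 184601.7760
V1^2 = 2859.3617
V2 = sqrt(187461.1377) = 432.9678 m/s

432.9678 m/s


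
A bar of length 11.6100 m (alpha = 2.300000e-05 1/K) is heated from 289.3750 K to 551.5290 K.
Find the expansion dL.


dT = 262.1540 K
dL = 2.300000e-05 * 11.6100 * 262.1540 = 0.070003 m
L_final = 11.680003 m

dL = 0.070003 m


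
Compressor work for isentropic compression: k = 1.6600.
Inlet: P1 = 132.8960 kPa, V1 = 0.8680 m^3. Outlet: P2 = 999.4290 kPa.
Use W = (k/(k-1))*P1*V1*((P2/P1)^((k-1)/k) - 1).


(k-1)/k = 0.3976
(P2/P1)^exp = 2.2304
W = 2.5152 * 132.8960 * 0.8680 * (2.2304 - 1) = 356.9813 kJ

356.9813 kJ


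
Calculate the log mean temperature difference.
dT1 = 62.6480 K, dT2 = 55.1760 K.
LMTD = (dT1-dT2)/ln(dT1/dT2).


dT1/dT2 = 1.1354
ln(dT1/dT2) = 0.1270
LMTD = 7.4720 / 0.1270 = 58.8329 K

58.8329 K


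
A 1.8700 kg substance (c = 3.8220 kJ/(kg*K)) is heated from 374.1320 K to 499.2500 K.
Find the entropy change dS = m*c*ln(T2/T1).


T2/T1 = 1.3344
ln(T2/T1) = 0.2885
dS = 1.8700 * 3.8220 * 0.2885 = 2.0619 kJ/K

2.0619 kJ/K


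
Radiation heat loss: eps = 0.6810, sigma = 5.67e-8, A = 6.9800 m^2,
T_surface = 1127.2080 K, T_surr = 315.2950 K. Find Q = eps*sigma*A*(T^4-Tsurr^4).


T^4 = 1.6144e+12
Tsurr^4 = 9.8825e+09
Q = 0.6810 * 5.67e-8 * 6.9800 * 1.6045e+12 = 432449.2760 W

432449.2760 W


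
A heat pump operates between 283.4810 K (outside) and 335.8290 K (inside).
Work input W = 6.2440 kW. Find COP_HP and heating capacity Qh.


COP = 335.8290 / 52.3480 = 6.4153
Qh = 6.4153 * 6.2440 = 40.0572 kW

COP = 6.4153, Qh = 40.0572 kW


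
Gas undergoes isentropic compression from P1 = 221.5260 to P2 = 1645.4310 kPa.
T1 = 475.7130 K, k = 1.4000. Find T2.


(k-1)/k = 0.2857
(P2/P1)^exp = 1.7734
T2 = 475.7130 * 1.7734 = 843.6469 K

843.6469 K


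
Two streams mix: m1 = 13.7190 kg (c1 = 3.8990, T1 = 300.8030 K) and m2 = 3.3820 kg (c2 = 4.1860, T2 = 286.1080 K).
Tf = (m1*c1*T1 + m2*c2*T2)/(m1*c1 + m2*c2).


num = 20140.5129
den = 67.6474
Tf = 297.7277 K

297.7277 K


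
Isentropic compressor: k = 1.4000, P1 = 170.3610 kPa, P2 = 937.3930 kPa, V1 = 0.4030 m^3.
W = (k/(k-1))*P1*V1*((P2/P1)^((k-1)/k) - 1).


(k-1)/k = 0.2857
(P2/P1)^exp = 1.6277
W = 3.5000 * 170.3610 * 0.4030 * (1.6277 - 1) = 150.8433 kJ

150.8433 kJ


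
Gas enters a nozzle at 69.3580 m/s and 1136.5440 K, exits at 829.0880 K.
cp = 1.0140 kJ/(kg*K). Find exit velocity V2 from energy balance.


dT = 307.4560 K
2*cp*1000*dT = 623520.7680
V1^2 = 4810.5322
V2 = sqrt(628331.3002) = 792.6735 m/s

792.6735 m/s


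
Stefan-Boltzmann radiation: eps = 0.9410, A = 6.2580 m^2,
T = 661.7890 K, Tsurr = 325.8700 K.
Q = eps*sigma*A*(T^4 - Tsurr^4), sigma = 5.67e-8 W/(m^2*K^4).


T^4 = 1.9181e+11
Tsurr^4 = 1.1277e+10
Q = 0.9410 * 5.67e-8 * 6.2580 * 1.8054e+11 = 60279.9950 W

60279.9950 W


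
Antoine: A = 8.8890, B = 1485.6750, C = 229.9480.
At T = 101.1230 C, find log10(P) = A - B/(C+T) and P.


C+T = 331.0710
B/(C+T) = 4.4875
log10(P) = 8.8890 - 4.4875 = 4.4015
P = 10^4.4015 = 25206.8434 mmHg

25206.8434 mmHg


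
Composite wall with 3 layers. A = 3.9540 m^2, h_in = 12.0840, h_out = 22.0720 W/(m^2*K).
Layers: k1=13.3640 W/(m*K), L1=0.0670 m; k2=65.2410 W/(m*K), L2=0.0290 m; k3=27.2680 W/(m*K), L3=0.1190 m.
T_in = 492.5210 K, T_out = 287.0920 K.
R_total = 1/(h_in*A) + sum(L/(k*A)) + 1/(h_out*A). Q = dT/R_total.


R_conv_in = 1/(12.0840*3.9540) = 0.0209
R_1 = 0.0670/(13.3640*3.9540) = 0.0013
R_2 = 0.0290/(65.2410*3.9540) = 0.0001
R_3 = 0.1190/(27.2680*3.9540) = 0.0011
R_conv_out = 1/(22.0720*3.9540) = 0.0115
R_total = 0.0349 K/W
Q = 205.4290 / 0.0349 = 5891.0080 W

R_total = 0.0349 K/W, Q = 5891.0080 W


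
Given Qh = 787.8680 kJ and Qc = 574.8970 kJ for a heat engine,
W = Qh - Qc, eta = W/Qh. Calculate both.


W = 787.8680 - 574.8970 = 212.9710 kJ
eta = 212.9710 / 787.8680 = 0.2703 = 27.0313%

W = 212.9710 kJ, eta = 27.0313%


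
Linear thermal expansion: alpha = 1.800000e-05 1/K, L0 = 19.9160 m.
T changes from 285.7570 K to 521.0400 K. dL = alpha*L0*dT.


dT = 235.2830 K
dL = 1.800000e-05 * 19.9160 * 235.2830 = 0.084346 m
L_final = 20.000346 m

dL = 0.084346 m


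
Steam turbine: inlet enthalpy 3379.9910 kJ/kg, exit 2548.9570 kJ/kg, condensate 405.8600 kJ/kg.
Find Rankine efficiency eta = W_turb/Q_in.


W = 831.0340 kJ/kg
Q_in = 2974.1310 kJ/kg
eta = 0.2794 = 27.9421%

eta = 27.9421%


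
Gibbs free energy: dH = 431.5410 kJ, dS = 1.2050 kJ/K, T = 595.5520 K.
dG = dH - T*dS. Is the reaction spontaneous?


T*dS = 595.5520 * 1.2050 = 717.6402 kJ
dG = 431.5410 - 717.6402 = -286.0992 kJ (spontaneous)

dG = -286.0992 kJ, spontaneous


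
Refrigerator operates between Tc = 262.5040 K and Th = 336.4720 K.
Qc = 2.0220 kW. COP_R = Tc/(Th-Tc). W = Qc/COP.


COP = 262.5040 / 73.9680 = 3.5489
W = 2.0220 / 3.5489 = 0.5698 kW

COP = 3.5489, W = 0.5698 kW


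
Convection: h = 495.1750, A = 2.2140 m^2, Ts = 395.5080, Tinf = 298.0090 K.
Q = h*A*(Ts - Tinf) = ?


dT = 97.4990 K
Q = 495.1750 * 2.2140 * 97.4990 = 106889.8551 W

106889.8551 W


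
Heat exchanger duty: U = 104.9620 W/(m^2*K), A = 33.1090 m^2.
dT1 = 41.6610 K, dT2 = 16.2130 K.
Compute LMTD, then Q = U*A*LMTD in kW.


LMTD = 26.9647 K
Q = 104.9620 * 33.1090 * 26.9647 = 93707.4046 W = 93.7074 kW

93.7074 kW


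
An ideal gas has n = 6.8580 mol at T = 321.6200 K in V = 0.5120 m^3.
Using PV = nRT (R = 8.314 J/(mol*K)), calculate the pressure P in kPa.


P = nRT/V = 6.8580 * 8.314 * 321.6200 / 0.5120
= 18337.9400 / 0.5120 = 35816.2892 Pa = 35.8163 kPa

35.8163 kPa


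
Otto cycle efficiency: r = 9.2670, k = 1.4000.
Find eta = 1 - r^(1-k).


r^(k-1) = 2.4366
eta = 1 - 1/2.4366 = 0.5896 = 58.9584%

58.9584%


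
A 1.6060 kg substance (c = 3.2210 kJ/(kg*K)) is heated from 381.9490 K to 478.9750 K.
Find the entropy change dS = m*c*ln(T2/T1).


T2/T1 = 1.2540
ln(T2/T1) = 0.2264
dS = 1.6060 * 3.2210 * 0.2264 = 1.1710 kJ/K

1.1710 kJ/K


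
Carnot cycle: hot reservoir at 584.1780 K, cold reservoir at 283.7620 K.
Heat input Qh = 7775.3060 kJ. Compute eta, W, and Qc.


eta = 1 - 283.7620/584.1780 = 0.5143
W = 0.5143 * 7775.3060 = 3998.4839 kJ
Qc = 7775.3060 - 3998.4839 = 3776.8221 kJ

eta = 51.4254%, W = 3998.4839 kJ, Qc = 3776.8221 kJ


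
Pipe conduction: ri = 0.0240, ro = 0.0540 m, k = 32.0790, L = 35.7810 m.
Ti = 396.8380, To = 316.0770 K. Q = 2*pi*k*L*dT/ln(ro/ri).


dT = 80.7610 K
ln(ro/ri) = 0.8109
Q = 2*pi*32.0790*35.7810*80.7610 / 0.8109 = 718242.9448 W

718242.9448 W


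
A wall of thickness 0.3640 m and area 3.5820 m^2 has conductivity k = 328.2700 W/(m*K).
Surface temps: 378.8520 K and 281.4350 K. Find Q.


dT = 97.4170 K
Q = 328.2700 * 3.5820 * 97.4170 / 0.3640 = 314695.2184 W

314695.2184 W


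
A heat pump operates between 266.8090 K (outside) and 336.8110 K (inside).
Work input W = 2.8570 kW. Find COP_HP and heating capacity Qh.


COP = 336.8110 / 70.0020 = 4.8114
Qh = 4.8114 * 2.8570 = 13.7463 kW

COP = 4.8114, Qh = 13.7463 kW


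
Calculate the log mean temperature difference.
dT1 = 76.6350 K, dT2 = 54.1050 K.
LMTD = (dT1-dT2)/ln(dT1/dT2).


dT1/dT2 = 1.4164
ln(dT1/dT2) = 0.3481
LMTD = 22.5300 / 0.3481 = 64.7177 K

64.7177 K


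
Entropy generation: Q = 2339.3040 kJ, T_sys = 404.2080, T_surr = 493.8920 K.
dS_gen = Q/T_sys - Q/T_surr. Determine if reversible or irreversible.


dS_sys = 2339.3040/404.2080 = 5.7874 kJ/K
dS_surr = -2339.3040/493.8920 = -4.7365 kJ/K
dS_gen = 5.7874 - 4.7365 = 1.0509 kJ/K (irreversible)

dS_gen = 1.0509 kJ/K, irreversible


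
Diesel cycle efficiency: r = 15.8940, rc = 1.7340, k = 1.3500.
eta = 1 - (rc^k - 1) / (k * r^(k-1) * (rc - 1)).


r^(k-1) = 2.6329
rc^k = 2.1024
eta = 0.5774 = 57.7449%

57.7449%


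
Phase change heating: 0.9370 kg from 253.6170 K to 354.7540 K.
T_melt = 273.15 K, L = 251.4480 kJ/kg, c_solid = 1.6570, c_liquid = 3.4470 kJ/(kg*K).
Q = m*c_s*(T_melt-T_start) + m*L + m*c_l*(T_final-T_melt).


Q1 (sensible, solid) = 0.9370 * 1.6570 * 19.5330 = 30.3271 kJ
Q2 (latent) = 0.9370 * 251.4480 = 235.6068 kJ
Q3 (sensible, liquid) = 0.9370 * 3.4470 * 81.6040 = 263.5678 kJ
Q_total = 529.5017 kJ

529.5017 kJ


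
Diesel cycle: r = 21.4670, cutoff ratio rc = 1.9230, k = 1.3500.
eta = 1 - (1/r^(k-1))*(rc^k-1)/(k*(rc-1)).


r^(k-1) = 2.9250
rc^k = 2.4175
eta = 0.6111 = 61.1065%

61.1065%


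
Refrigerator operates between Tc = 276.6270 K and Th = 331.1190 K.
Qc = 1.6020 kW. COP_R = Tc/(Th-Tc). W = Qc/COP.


COP = 276.6270 / 54.4920 = 5.0765
W = 1.6020 / 5.0765 = 0.3156 kW

COP = 5.0765, W = 0.3156 kW


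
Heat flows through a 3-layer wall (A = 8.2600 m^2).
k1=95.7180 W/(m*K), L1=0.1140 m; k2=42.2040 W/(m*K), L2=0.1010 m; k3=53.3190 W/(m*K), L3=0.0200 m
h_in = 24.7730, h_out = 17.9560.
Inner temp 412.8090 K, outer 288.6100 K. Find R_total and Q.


R_conv_in = 1/(24.7730*8.2600) = 0.0049
R_1 = 0.1140/(95.7180*8.2600) = 0.0001
R_2 = 0.1010/(42.2040*8.2600) = 0.0003
R_3 = 0.0200/(53.3190*8.2600) = 4.5412e-05
R_conv_out = 1/(17.9560*8.2600) = 0.0067
R_total = 0.0121 K/W
Q = 124.1990 / 0.0121 = 10257.0469 W

R_total = 0.0121 K/W, Q = 10257.0469 W


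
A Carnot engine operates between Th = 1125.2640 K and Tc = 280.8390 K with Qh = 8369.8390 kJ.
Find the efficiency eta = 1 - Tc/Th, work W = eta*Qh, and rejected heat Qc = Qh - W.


eta = 1 - 280.8390/1125.2640 = 0.7504
W = 0.7504 * 8369.8390 = 6280.9272 kJ
Qc = 8369.8390 - 6280.9272 = 2088.9118 kJ

eta = 75.0424%, W = 6280.9272 kJ, Qc = 2088.9118 kJ


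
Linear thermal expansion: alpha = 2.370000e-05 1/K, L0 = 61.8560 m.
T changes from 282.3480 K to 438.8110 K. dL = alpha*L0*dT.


dT = 156.4630 K
dL = 2.370000e-05 * 61.8560 * 156.4630 = 0.229373 m
L_final = 62.085373 m

dL = 0.229373 m


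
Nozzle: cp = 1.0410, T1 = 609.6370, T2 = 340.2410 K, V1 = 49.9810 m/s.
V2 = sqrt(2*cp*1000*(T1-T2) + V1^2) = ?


dT = 269.3960 K
2*cp*1000*dT = 560882.4720
V1^2 = 2498.1004
V2 = sqrt(563380.5724) = 750.5868 m/s

750.5868 m/s


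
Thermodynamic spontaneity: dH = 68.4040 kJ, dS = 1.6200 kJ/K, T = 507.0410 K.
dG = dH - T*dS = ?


T*dS = 507.0410 * 1.6200 = 821.4064 kJ
dG = 68.4040 - 821.4064 = -753.0024 kJ (spontaneous)

dG = -753.0024 kJ, spontaneous


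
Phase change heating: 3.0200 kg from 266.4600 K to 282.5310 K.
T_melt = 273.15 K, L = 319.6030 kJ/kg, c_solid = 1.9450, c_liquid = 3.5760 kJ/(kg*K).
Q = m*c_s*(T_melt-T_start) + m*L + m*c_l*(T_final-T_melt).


Q1 (sensible, solid) = 3.0200 * 1.9450 * 6.6900 = 39.2964 kJ
Q2 (latent) = 3.0200 * 319.6030 = 965.2011 kJ
Q3 (sensible, liquid) = 3.0200 * 3.5760 * 9.3810 = 101.3103 kJ
Q_total = 1105.8077 kJ

1105.8077 kJ


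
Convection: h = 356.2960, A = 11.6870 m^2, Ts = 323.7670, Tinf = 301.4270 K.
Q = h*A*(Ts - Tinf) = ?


dT = 22.3400 K
Q = 356.2960 * 11.6870 * 22.3400 = 93024.4604 W

93024.4604 W


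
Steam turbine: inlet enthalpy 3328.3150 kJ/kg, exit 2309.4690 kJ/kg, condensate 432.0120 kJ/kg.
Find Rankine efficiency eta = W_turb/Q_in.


W = 1018.8460 kJ/kg
Q_in = 2896.3030 kJ/kg
eta = 0.3518 = 35.1775%

eta = 35.1775%


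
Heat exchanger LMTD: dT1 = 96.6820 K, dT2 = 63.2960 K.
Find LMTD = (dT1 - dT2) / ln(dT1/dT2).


dT1/dT2 = 1.5275
ln(dT1/dT2) = 0.4236
LMTD = 33.3860 / 0.4236 = 78.8140 K

78.8140 K


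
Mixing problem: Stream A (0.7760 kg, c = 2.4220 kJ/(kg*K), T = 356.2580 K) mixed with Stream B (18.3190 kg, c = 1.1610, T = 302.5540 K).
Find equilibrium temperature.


num = 7104.4040
den = 23.1478
Tf = 306.9145 K

306.9145 K


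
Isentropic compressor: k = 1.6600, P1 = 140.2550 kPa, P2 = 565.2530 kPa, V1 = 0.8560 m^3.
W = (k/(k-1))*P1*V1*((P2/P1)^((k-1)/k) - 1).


(k-1)/k = 0.3976
(P2/P1)^exp = 1.7405
W = 2.5152 * 140.2550 * 0.8560 * (1.7405 - 1) = 223.6015 kJ

223.6015 kJ


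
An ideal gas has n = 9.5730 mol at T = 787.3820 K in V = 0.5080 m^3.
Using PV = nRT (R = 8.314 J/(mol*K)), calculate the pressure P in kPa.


P = nRT/V = 9.5730 * 8.314 * 787.3820 / 0.5080
= 62667.6720 / 0.5080 = 123361.5590 Pa = 123.3616 kPa

123.3616 kPa


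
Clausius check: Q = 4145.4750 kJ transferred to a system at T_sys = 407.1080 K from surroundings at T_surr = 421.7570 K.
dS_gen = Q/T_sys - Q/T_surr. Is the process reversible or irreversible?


dS_sys = 4145.4750/407.1080 = 10.1827 kJ/K
dS_surr = -4145.4750/421.7570 = -9.8291 kJ/K
dS_gen = 10.1827 - 9.8291 = 0.3537 kJ/K (irreversible)

dS_gen = 0.3537 kJ/K, irreversible


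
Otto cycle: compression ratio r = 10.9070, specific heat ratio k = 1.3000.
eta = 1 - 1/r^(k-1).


r^(k-1) = 2.0479
eta = 1 - 1/2.0479 = 0.5117 = 51.1698%

51.1698%


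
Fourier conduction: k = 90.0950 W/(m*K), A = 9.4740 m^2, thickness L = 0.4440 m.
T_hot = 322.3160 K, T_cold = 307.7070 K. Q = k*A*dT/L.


dT = 14.6090 K
Q = 90.0950 * 9.4740 * 14.6090 / 0.4440 = 28084.8164 W

28084.8164 W


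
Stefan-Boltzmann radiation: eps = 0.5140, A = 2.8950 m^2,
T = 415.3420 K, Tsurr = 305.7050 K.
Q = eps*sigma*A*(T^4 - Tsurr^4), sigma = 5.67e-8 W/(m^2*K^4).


T^4 = 2.9759e+10
Tsurr^4 = 8.7339e+09
Q = 0.5140 * 5.67e-8 * 2.8950 * 2.1025e+10 = 1773.9410 W

1773.9410 W


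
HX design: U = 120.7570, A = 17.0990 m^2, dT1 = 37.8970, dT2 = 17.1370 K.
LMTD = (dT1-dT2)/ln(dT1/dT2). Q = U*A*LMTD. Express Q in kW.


LMTD = 26.1582 K
Q = 120.7570 * 17.0990 * 26.1582 = 54012.1120 W = 54.0121 kW

54.0121 kW


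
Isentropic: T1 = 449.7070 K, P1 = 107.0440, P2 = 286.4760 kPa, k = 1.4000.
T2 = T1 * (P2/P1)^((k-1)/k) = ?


(k-1)/k = 0.2857
(P2/P1)^exp = 1.3248
T2 = 449.7070 * 1.3248 = 595.7718 K

595.7718 K


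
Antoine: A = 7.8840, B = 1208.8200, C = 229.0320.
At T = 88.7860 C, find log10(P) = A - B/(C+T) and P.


C+T = 317.8180
B/(C+T) = 3.8035
log10(P) = 7.8840 - 3.8035 = 4.0805
P = 10^4.0805 = 12036.5604 mmHg

12036.5604 mmHg


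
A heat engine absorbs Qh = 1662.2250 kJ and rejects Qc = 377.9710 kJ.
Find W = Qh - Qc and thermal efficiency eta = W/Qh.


W = 1662.2250 - 377.9710 = 1284.2540 kJ
eta = 1284.2540 / 1662.2250 = 0.7726 = 77.2611%

W = 1284.2540 kJ, eta = 77.2611%


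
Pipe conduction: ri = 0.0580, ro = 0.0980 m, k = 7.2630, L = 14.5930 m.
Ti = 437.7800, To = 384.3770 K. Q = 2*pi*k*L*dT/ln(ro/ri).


dT = 53.4030 K
ln(ro/ri) = 0.5245
Q = 2*pi*7.2630*14.5930*53.4030 / 0.5245 = 67801.6711 W

67801.6711 W


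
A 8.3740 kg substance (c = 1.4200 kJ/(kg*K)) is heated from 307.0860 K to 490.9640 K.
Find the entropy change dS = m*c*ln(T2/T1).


T2/T1 = 1.5988
ln(T2/T1) = 0.4692
dS = 8.3740 * 1.4200 * 0.4692 = 5.5798 kJ/K

5.5798 kJ/K


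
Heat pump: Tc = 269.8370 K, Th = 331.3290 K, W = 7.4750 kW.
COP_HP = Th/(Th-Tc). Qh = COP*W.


COP = 331.3290 / 61.4920 = 5.3882
Qh = 5.3882 * 7.4750 = 40.2765 kW

COP = 5.3882, Qh = 40.2765 kW


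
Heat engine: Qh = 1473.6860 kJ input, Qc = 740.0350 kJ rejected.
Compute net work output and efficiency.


W = 1473.6860 - 740.0350 = 733.6510 kJ
eta = 733.6510 / 1473.6860 = 0.4978 = 49.7834%

W = 733.6510 kJ, eta = 49.7834%


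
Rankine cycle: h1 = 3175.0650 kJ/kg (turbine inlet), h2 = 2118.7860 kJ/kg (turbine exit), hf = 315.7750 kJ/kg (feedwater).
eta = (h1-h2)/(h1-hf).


W = 1056.2790 kJ/kg
Q_in = 2859.2900 kJ/kg
eta = 0.3694 = 36.9420%

eta = 36.9420%


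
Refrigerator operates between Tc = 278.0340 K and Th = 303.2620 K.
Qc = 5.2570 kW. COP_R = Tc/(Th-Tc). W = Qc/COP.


COP = 278.0340 / 25.2280 = 11.0208
W = 5.2570 / 11.0208 = 0.4770 kW

COP = 11.0208, W = 0.4770 kW


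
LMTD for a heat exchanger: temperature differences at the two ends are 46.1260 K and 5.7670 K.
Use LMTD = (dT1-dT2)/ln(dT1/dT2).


dT1/dT2 = 7.9983
ln(dT1/dT2) = 2.0792
LMTD = 40.3590 / 2.0792 = 19.4106 K

19.4106 K


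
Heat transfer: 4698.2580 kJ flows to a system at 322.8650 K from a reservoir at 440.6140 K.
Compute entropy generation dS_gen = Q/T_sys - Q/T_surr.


dS_sys = 4698.2580/322.8650 = 14.5518 kJ/K
dS_surr = -4698.2580/440.6140 = -10.6630 kJ/K
dS_gen = 14.5518 - 10.6630 = 3.8888 kJ/K (irreversible)

dS_gen = 3.8888 kJ/K, irreversible


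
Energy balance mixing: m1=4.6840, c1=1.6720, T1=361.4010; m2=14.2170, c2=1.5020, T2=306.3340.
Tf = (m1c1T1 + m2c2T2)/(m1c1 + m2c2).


num = 9371.8014
den = 29.1856
Tf = 321.1107 K

321.1107 K


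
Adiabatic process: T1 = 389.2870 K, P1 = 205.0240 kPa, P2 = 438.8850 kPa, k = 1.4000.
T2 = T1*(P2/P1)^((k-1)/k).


(k-1)/k = 0.2857
(P2/P1)^exp = 1.2429
T2 = 389.2870 * 1.2429 = 483.8510 K

483.8510 K


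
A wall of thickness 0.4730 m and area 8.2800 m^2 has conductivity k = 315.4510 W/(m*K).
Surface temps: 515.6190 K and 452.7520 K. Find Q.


dT = 62.8670 K
Q = 315.4510 * 8.2800 * 62.8670 / 0.4730 = 347155.3327 W

347155.3327 W


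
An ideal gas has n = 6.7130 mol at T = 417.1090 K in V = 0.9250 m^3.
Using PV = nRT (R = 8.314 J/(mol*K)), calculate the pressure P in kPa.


P = nRT/V = 6.7130 * 8.314 * 417.1090 / 0.9250
= 23279.6383 / 0.9250 = 25167.1765 Pa = 25.1672 kPa

25.1672 kPa


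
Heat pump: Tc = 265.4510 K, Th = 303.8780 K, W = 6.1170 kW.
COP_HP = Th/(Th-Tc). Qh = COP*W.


COP = 303.8780 / 38.4270 = 7.9079
Qh = 7.9079 * 6.1170 = 48.3728 kW

COP = 7.9079, Qh = 48.3728 kW


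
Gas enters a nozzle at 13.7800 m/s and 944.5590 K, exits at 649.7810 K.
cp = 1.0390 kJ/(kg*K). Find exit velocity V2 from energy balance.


dT = 294.7780 K
2*cp*1000*dT = 612548.6840
V1^2 = 189.8884
V2 = sqrt(612738.5724) = 782.7762 m/s

782.7762 m/s


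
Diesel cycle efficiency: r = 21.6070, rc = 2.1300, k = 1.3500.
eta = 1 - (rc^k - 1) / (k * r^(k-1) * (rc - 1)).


r^(k-1) = 2.9316
rc^k = 2.7753
eta = 0.6030 = 60.3032%

60.3032%


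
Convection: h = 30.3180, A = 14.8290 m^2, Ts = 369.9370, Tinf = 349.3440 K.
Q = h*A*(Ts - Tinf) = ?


dT = 20.5930 K
Q = 30.3180 * 14.8290 * 20.5930 = 9258.3167 W

9258.3167 W


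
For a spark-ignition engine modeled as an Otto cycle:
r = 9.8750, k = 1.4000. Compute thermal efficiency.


r^(k-1) = 2.4993
eta = 1 - 1/2.4993 = 0.5999 = 59.9885%

59.9885%


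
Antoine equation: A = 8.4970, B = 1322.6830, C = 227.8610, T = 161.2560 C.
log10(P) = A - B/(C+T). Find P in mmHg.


C+T = 389.1170
B/(C+T) = 3.3992
log10(P) = 8.4970 - 3.3992 = 5.0978
P = 10^5.0978 = 125259.0205 mmHg

125259.0205 mmHg


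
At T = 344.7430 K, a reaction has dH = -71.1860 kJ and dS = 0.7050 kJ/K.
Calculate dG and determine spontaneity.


T*dS = 344.7430 * 0.7050 = 243.0438 kJ
dG = -71.1860 - 243.0438 = -314.2298 kJ (spontaneous)

dG = -314.2298 kJ, spontaneous


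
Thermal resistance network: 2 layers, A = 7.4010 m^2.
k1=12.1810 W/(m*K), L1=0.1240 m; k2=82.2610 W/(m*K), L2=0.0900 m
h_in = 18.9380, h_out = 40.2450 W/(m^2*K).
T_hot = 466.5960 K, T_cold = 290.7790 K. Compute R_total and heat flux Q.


R_conv_in = 1/(18.9380*7.4010) = 0.0071
R_1 = 0.1240/(12.1810*7.4010) = 0.0014
R_2 = 0.0900/(82.2610*7.4010) = 0.0001
R_conv_out = 1/(40.2450*7.4010) = 0.0034
R_total = 0.0120 K/W
Q = 175.8170 / 0.0120 = 14632.7064 W

R_total = 0.0120 K/W, Q = 14632.7064 W


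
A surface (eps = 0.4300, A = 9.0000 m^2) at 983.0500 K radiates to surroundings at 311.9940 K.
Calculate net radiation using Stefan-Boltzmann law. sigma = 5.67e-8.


T^4 = 9.3390e+11
Tsurr^4 = 9.4751e+09
Q = 0.4300 * 5.67e-8 * 9.0000 * 9.2443e+11 = 202846.5953 W

202846.5953 W


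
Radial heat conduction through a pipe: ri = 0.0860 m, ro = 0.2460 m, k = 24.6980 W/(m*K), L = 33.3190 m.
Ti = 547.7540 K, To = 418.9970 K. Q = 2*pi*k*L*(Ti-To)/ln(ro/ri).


dT = 128.7570 K
ln(ro/ri) = 1.0510
Q = 2*pi*24.6980*33.3190*128.7570 / 1.0510 = 633444.0467 W

633444.0467 W


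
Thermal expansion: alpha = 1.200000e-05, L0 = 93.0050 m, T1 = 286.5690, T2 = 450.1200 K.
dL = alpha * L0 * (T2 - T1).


dT = 163.5510 K
dL = 1.200000e-05 * 93.0050 * 163.5510 = 0.182533 m
L_final = 93.187533 m

dL = 0.182533 m


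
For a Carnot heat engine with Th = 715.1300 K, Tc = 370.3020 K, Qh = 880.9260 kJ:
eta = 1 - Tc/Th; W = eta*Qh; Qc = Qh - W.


eta = 1 - 370.3020/715.1300 = 0.4822
W = 0.4822 * 880.9260 = 424.7730 kJ
Qc = 880.9260 - 424.7730 = 456.1530 kJ

eta = 48.2189%, W = 424.7730 kJ, Qc = 456.1530 kJ


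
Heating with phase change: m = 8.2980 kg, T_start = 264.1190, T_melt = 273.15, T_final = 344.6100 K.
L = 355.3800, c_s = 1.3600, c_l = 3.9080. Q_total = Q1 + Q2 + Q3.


Q1 (sensible, solid) = 8.2980 * 1.3600 * 9.0310 = 101.9174 kJ
Q2 (latent) = 8.2980 * 355.3800 = 2948.9432 kJ
Q3 (sensible, liquid) = 8.2980 * 3.9080 * 71.4600 = 2317.3466 kJ
Q_total = 5368.2072 kJ

5368.2072 kJ


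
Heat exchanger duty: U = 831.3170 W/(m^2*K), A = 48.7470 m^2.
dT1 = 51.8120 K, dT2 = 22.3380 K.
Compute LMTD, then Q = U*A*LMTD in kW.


LMTD = 35.0325 K
Q = 831.3170 * 48.7470 * 35.0325 = 1419665.2730 W = 1419.6653 kW

1419.6653 kW


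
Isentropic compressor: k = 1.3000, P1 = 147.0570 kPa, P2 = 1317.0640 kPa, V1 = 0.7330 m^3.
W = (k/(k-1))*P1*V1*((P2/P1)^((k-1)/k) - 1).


(k-1)/k = 0.2308
(P2/P1)^exp = 1.6585
W = 4.3333 * 147.0570 * 0.7330 * (1.6585 - 1) = 307.5953 kJ

307.5953 kJ


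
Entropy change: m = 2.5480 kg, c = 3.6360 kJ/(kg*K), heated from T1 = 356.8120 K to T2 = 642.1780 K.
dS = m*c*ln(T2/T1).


T2/T1 = 1.7998
ln(T2/T1) = 0.5877
dS = 2.5480 * 3.6360 * 0.5877 = 5.4444 kJ/K

5.4444 kJ/K


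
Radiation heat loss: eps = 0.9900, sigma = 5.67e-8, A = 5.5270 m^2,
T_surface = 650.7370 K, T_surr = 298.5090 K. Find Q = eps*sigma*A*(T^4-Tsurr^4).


T^4 = 1.7932e+11
Tsurr^4 = 7.9402e+09
Q = 0.9900 * 5.67e-8 * 5.5270 * 1.7138e+11 = 53169.2325 W

53169.2325 W


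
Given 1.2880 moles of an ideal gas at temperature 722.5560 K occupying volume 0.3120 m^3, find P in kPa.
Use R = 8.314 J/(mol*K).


P = nRT/V = 1.2880 * 8.314 * 722.5560 / 0.3120
= 7737.4418 / 0.3120 = 24799.4929 Pa = 24.7995 kPa

24.7995 kPa


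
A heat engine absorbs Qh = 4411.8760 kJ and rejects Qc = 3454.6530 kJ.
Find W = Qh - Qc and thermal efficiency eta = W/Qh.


W = 4411.8760 - 3454.6530 = 957.2230 kJ
eta = 957.2230 / 4411.8760 = 0.2170 = 21.6965%

W = 957.2230 kJ, eta = 21.6965%


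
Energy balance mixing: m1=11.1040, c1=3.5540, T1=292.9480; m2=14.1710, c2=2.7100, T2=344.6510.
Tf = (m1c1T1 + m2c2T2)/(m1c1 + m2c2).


num = 24796.5610
den = 77.8670
Tf = 318.4475 K

318.4475 K


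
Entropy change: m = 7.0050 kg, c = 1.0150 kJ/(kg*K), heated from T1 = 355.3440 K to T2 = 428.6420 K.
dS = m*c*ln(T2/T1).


T2/T1 = 1.2063
ln(T2/T1) = 0.1875
dS = 7.0050 * 1.0150 * 0.1875 = 1.3334 kJ/K

1.3334 kJ/K


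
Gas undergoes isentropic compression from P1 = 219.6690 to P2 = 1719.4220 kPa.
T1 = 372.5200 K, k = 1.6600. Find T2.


(k-1)/k = 0.3976
(P2/P1)^exp = 2.2662
T2 = 372.5200 * 2.2662 = 844.1931 K

844.1931 K


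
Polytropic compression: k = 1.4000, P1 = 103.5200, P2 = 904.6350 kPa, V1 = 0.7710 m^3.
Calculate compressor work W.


(k-1)/k = 0.2857
(P2/P1)^exp = 1.8577
W = 3.5000 * 103.5200 * 0.7710 * (1.8577 - 1) = 239.6092 kJ

239.6092 kJ


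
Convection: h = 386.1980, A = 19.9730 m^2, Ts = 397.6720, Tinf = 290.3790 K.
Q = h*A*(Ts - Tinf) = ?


dT = 107.2930 K
Q = 386.1980 * 19.9730 * 107.2930 = 827608.0590 W

827608.0590 W


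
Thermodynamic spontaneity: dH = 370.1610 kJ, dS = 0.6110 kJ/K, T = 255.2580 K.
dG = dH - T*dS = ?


T*dS = 255.2580 * 0.6110 = 155.9626 kJ
dG = 370.1610 - 155.9626 = 214.1984 kJ (non-spontaneous)

dG = 214.1984 kJ, non-spontaneous


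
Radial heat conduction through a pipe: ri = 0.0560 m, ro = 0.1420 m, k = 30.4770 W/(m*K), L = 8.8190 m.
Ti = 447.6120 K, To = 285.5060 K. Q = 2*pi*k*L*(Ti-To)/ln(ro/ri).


dT = 162.1060 K
ln(ro/ri) = 0.9305
Q = 2*pi*30.4770*8.8190*162.1060 / 0.9305 = 294215.5587 W

294215.5587 W


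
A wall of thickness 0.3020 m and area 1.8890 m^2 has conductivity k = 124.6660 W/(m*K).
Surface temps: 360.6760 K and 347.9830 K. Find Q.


dT = 12.6930 K
Q = 124.6660 * 1.8890 * 12.6930 / 0.3020 = 9897.7691 W

9897.7691 W


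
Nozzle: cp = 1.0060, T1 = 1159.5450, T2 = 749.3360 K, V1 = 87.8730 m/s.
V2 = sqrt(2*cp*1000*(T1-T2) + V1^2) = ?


dT = 410.2090 K
2*cp*1000*dT = 825340.5080
V1^2 = 7721.6641
V2 = sqrt(833062.1721) = 912.7224 m/s

912.7224 m/s


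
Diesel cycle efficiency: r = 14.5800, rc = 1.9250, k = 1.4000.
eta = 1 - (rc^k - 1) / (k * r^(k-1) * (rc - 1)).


r^(k-1) = 2.9208
rc^k = 2.5015
eta = 0.6030 = 60.3031%

60.3031%


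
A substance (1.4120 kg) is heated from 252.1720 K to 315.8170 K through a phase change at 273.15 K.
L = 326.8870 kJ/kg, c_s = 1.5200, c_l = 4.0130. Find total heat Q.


Q1 (sensible, solid) = 1.4120 * 1.5200 * 20.9780 = 45.0238 kJ
Q2 (latent) = 1.4120 * 326.8870 = 461.5644 kJ
Q3 (sensible, liquid) = 1.4120 * 4.0130 * 42.6670 = 241.7664 kJ
Q_total = 748.3547 kJ

748.3547 kJ


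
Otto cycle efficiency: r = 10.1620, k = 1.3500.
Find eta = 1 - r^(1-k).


r^(k-1) = 2.2513
eta = 1 - 1/2.2513 = 0.5558 = 55.5822%

55.5822%


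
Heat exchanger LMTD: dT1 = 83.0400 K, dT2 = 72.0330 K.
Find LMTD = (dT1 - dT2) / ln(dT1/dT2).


dT1/dT2 = 1.1528
ln(dT1/dT2) = 0.1422
LMTD = 11.0070 / 0.1422 = 77.4061 K

77.4061 K


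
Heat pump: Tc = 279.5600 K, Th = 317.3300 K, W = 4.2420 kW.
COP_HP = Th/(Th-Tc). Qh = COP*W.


COP = 317.3300 / 37.7700 = 8.4016
Qh = 8.4016 * 4.2420 = 35.6398 kW

COP = 8.4016, Qh = 35.6398 kW


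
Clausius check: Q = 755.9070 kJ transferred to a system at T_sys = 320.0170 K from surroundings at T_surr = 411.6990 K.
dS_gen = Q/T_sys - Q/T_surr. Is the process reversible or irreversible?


dS_sys = 755.9070/320.0170 = 2.3621 kJ/K
dS_surr = -755.9070/411.6990 = -1.8361 kJ/K
dS_gen = 2.3621 - 1.8361 = 0.5260 kJ/K (irreversible)

dS_gen = 0.5260 kJ/K, irreversible


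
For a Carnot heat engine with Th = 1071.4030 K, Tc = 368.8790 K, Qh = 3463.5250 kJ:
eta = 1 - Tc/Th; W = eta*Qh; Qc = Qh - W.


eta = 1 - 368.8790/1071.4030 = 0.6557
W = 0.6557 * 3463.5250 = 2271.0497 kJ
Qc = 3463.5250 - 2271.0497 = 1192.4753 kJ

eta = 65.5705%, W = 2271.0497 kJ, Qc = 1192.4753 kJ


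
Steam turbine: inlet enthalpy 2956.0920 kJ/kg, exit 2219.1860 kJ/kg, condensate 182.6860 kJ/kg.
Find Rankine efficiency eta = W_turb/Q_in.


W = 736.9060 kJ/kg
Q_in = 2773.4060 kJ/kg
eta = 0.2657 = 26.5704%

eta = 26.5704%


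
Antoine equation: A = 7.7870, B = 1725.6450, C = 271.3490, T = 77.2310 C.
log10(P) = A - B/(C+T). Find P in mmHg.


C+T = 348.5800
B/(C+T) = 4.9505
log10(P) = 7.7870 - 4.9505 = 2.8365
P = 10^2.8365 = 686.2792 mmHg

686.2792 mmHg


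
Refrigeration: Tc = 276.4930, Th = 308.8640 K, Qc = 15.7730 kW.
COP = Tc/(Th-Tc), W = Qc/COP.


COP = 276.4930 / 32.3710 = 8.5414
W = 15.7730 / 8.5414 = 1.8467 kW

COP = 8.5414, W = 1.8467 kW


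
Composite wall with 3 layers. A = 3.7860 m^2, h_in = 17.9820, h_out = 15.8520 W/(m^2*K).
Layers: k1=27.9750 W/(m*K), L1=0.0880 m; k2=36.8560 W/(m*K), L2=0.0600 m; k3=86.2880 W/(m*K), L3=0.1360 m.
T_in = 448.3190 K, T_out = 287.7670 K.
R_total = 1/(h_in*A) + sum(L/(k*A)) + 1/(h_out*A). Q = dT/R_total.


R_conv_in = 1/(17.9820*3.7860) = 0.0147
R_1 = 0.0880/(27.9750*3.7860) = 0.0008
R_2 = 0.0600/(36.8560*3.7860) = 0.0004
R_3 = 0.1360/(86.2880*3.7860) = 0.0004
R_conv_out = 1/(15.8520*3.7860) = 0.0167
R_total = 0.0330 K/W
Q = 160.5520 / 0.0330 = 4861.0712 W

R_total = 0.0330 K/W, Q = 4861.0712 W


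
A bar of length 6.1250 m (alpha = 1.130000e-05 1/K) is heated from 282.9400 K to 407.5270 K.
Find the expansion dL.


dT = 124.5870 K
dL = 1.130000e-05 * 6.1250 * 124.5870 = 0.008623 m
L_final = 6.133623 m

dL = 0.008623 m


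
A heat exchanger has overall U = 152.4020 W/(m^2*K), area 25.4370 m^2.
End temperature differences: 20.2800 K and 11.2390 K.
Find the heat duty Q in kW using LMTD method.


LMTD = 15.3174 K
Q = 152.4020 * 25.4370 * 15.3174 = 59380.0397 W = 59.3800 kW

59.3800 kW


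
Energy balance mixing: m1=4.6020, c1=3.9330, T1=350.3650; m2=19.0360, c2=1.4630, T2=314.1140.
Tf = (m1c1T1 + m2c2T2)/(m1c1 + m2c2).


num = 15089.4601
den = 45.9493
Tf = 328.3934 K

328.3934 K


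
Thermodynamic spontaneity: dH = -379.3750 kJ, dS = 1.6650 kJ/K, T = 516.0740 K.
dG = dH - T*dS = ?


T*dS = 516.0740 * 1.6650 = 859.2632 kJ
dG = -379.3750 - 859.2632 = -1238.6382 kJ (spontaneous)

dG = -1238.6382 kJ, spontaneous


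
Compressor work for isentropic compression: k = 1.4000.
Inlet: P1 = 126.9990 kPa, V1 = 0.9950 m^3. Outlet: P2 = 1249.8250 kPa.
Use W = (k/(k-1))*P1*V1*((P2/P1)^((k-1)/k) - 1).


(k-1)/k = 0.2857
(P2/P1)^exp = 1.9219
W = 3.5000 * 126.9990 * 0.9950 * (1.9219 - 1) = 407.7275 kJ

407.7275 kJ


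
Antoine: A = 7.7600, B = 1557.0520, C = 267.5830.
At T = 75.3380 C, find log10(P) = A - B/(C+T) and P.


C+T = 342.9210
B/(C+T) = 4.5406
log10(P) = 7.7600 - 4.5406 = 3.2194
P = 10^3.2194 = 1657.4636 mmHg

1657.4636 mmHg


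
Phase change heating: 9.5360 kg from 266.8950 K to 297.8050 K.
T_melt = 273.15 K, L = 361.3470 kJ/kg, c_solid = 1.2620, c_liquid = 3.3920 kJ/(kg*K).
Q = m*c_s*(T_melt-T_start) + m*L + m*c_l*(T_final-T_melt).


Q1 (sensible, solid) = 9.5360 * 1.2620 * 6.2550 = 75.2754 kJ
Q2 (latent) = 9.5360 * 361.3470 = 3445.8050 kJ
Q3 (sensible, liquid) = 9.5360 * 3.3920 * 24.6550 = 797.4934 kJ
Q_total = 4318.5738 kJ

4318.5738 kJ


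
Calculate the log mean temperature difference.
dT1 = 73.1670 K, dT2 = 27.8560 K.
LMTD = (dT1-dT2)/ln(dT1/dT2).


dT1/dT2 = 2.6266
ln(dT1/dT2) = 0.9657
LMTD = 45.3110 / 0.9657 = 46.9206 K

46.9206 K


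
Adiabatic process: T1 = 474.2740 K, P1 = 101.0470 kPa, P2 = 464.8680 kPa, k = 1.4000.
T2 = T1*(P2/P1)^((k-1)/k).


(k-1)/k = 0.2857
(P2/P1)^exp = 1.5466
T2 = 474.2740 * 1.5466 = 733.5041 K

733.5041 K


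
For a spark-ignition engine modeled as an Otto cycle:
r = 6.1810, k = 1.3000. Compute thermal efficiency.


r^(k-1) = 1.7271
eta = 1 - 1/1.7271 = 0.4210 = 42.0995%

42.0995%


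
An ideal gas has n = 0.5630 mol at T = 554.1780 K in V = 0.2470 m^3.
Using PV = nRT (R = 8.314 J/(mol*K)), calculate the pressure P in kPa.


P = nRT/V = 0.5630 * 8.314 * 554.1780 / 0.2470
= 2593.9864 / 0.2470 = 10501.9693 Pa = 10.5020 kPa

10.5020 kPa


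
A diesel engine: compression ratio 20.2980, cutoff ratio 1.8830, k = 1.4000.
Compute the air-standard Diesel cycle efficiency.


r^(k-1) = 3.3341
rc^k = 2.4254
eta = 0.6542 = 65.4157%

65.4157%


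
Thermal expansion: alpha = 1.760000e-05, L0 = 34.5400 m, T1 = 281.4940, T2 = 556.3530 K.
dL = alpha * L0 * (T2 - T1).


dT = 274.8590 K
dL = 1.760000e-05 * 34.5400 * 274.8590 = 0.167088 m
L_final = 34.707088 m

dL = 0.167088 m


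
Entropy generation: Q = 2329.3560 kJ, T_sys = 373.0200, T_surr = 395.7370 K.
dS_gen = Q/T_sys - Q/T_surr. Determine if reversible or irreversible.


dS_sys = 2329.3560/373.0200 = 6.2446 kJ/K
dS_surr = -2329.3560/395.7370 = -5.8861 kJ/K
dS_gen = 6.2446 - 5.8861 = 0.3585 kJ/K (irreversible)

dS_gen = 0.3585 kJ/K, irreversible


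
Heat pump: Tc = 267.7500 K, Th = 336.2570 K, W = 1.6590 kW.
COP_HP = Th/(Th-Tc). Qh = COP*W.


COP = 336.2570 / 68.5070 = 4.9084
Qh = 4.9084 * 1.6590 = 8.1430 kW

COP = 4.9084, Qh = 8.1430 kW


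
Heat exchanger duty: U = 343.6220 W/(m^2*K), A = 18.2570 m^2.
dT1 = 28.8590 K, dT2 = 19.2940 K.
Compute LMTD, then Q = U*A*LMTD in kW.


LMTD = 23.7564 K
Q = 343.6220 * 18.2570 * 23.7564 = 149036.1634 W = 149.0362 kW

149.0362 kW


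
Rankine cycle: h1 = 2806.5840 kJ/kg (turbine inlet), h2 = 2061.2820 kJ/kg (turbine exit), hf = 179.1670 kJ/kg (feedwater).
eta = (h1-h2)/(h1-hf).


W = 745.3020 kJ/kg
Q_in = 2627.4170 kJ/kg
eta = 0.2837 = 28.3663%

eta = 28.3663%


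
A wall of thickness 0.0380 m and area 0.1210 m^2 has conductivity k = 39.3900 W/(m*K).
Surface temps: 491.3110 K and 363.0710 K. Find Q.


dT = 128.2400 K
Q = 39.3900 * 0.1210 * 128.2400 / 0.0380 = 16084.6370 W

16084.6370 W


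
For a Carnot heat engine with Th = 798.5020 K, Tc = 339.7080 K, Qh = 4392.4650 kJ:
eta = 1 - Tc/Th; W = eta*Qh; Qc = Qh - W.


eta = 1 - 339.7080/798.5020 = 0.5746
W = 0.5746 * 4392.4650 = 2523.7715 kJ
Qc = 4392.4650 - 2523.7715 = 1868.6935 kJ

eta = 57.4568%, W = 2523.7715 kJ, Qc = 1868.6935 kJ


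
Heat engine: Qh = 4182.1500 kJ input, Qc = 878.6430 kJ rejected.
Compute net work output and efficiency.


W = 4182.1500 - 878.6430 = 3303.5070 kJ
eta = 3303.5070 / 4182.1500 = 0.7899 = 78.9906%

W = 3303.5070 kJ, eta = 78.9906%


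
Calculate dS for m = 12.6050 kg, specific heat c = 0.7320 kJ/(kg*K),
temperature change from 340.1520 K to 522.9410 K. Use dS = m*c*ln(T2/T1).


T2/T1 = 1.5374
ln(T2/T1) = 0.4301
dS = 12.6050 * 0.7320 * 0.4301 = 3.9683 kJ/K

3.9683 kJ/K


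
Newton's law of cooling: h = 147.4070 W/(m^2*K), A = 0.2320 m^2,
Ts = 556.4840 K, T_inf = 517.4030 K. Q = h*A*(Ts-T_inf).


dT = 39.0810 K
Q = 147.4070 * 0.2320 * 39.0810 = 1336.5086 W

1336.5086 W


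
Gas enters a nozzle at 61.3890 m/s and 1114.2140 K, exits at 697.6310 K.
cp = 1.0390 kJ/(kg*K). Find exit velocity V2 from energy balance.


dT = 416.5830 K
2*cp*1000*dT = 865659.4740
V1^2 = 3768.6093
V2 = sqrt(869428.0833) = 932.4313 m/s

932.4313 m/s


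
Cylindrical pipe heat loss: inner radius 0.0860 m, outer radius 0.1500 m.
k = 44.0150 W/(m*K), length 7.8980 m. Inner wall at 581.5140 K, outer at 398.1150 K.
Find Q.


dT = 183.3990 K
ln(ro/ri) = 0.5563
Q = 2*pi*44.0150*7.8980*183.3990 / 0.5563 = 720103.5921 W

720103.5921 W


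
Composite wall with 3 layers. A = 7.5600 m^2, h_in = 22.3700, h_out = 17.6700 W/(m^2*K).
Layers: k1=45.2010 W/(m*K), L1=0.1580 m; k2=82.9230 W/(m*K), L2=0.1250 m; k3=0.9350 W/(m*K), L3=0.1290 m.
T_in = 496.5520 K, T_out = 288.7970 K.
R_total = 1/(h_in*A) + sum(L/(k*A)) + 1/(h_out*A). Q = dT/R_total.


R_conv_in = 1/(22.3700*7.5600) = 0.0059
R_1 = 0.1580/(45.2010*7.5600) = 0.0005
R_2 = 0.1250/(82.9230*7.5600) = 0.0002
R_3 = 0.1290/(0.9350*7.5600) = 0.0182
R_conv_out = 1/(17.6700*7.5600) = 0.0075
R_total = 0.0323 K/W
Q = 207.7550 / 0.0323 = 6429.9721 W

R_total = 0.0323 K/W, Q = 6429.9721 W


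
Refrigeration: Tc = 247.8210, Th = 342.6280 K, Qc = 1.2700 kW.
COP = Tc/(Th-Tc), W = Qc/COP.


COP = 247.8210 / 94.8070 = 2.6140
W = 1.2700 / 2.6140 = 0.4859 kW

COP = 2.6140, W = 0.4859 kW


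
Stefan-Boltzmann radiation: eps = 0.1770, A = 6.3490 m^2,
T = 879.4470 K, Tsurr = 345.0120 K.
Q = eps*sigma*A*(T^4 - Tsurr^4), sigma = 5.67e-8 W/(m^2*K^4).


T^4 = 5.9819e+11
Tsurr^4 = 1.4169e+10
Q = 0.1770 * 5.67e-8 * 6.3490 * 5.8402e+11 = 37212.5731 W

37212.5731 W
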